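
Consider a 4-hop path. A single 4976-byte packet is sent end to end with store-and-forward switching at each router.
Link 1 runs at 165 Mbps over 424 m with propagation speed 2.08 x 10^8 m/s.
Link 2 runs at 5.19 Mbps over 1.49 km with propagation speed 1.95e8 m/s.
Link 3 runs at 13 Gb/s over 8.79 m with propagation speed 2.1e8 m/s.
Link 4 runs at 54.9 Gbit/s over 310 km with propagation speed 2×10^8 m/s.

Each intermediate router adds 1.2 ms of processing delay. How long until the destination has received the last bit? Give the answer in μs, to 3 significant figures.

L = 4976 × 8 = 39808 bits.
Transmission delays (L/R per hop): 241.261, 7670.13, 3.06215, 0.7251 μs; sum = 7915.18 μs.
Propagation delays (d/s per hop): 2.03846, 7.64103, 0.0418571, 1550 μs; sum = 1559.72 μs.
Processing at 3 router(s): 3 × 1.2 ms = 3600 μs.
End-to-end = 13100 μs.

13100 μs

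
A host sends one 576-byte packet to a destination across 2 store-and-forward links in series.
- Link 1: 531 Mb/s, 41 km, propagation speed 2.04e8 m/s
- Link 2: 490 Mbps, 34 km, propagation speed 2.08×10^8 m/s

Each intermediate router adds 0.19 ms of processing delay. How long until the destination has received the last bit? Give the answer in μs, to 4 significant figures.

572.5 μs

L = 576 × 8 = 4608 bits.
Transmission delays (L/R per hop): 8.67797, 9.40408 μs; sum = 18.082 μs.
Propagation delays (d/s per hop): 200.98, 163.462 μs; sum = 364.442 μs.
Processing at 1 router(s): 1 × 0.19 ms = 190 μs.
End-to-end = 572.5 μs.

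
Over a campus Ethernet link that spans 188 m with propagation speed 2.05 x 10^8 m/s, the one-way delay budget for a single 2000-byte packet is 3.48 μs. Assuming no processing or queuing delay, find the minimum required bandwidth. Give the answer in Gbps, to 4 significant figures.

L = 16000 bits.
Propagation delay = 188 / 2.05e+08 = 0.917073 μs.
Transmission budget = 3.48 − 0.917073 = 2.56293 μs.
R ≥ L / t_tx = 16000 bits / 2.56293e-06 s = 6.243 Gbps.

6.243 Gbps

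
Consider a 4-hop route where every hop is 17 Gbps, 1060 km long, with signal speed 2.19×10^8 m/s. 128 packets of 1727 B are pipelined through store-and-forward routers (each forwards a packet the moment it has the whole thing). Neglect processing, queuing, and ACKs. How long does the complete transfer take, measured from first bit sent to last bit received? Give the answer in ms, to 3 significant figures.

Per-hop transmission t_tx = L/R = 13816/17000000000 = 0.000812706 ms.
Per-hop propagation t_prop = 1060000/219000000 = 4.84018 ms.
Pipeline fill: first packet needs 4·t_tx to clear all hops; remaining 127 packets each add one t_tx.
Total = (4+128-1)·t_tx + 4·t_prop = 131·0.000812706 + 4·4.84018 = 19.5 ms.

19.5 ms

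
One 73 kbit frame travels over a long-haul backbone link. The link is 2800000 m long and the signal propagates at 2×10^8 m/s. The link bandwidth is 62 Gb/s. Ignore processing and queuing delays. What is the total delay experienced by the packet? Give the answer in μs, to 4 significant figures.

L = 73000 bits.
Transmission delay = L/R = 73000 / 62000000000 = 1.17742 μs.
Propagation delay = d/s = 2800000 m / 200000000 m/s = 14000 μs.
Total = 14000 μs.

14000 μs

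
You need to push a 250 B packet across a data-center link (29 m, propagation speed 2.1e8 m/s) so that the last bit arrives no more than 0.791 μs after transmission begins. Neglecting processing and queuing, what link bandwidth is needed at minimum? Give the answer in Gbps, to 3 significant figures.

L = 2000 bits.
Propagation delay = 29 / 210000000 = 0.138095 μs.
Transmission budget = 0.791 − 0.138095 = 0.652905 μs.
R ≥ L / t_tx = 2000 bits / 6.52905e-07 s = 3.06 Gbps.

3.06 Gbps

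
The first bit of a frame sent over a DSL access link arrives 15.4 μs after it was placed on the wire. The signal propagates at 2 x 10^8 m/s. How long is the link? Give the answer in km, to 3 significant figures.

d = s × t_prop = 200000000 × 1.54e-05 = 3.08 km.

3.08 km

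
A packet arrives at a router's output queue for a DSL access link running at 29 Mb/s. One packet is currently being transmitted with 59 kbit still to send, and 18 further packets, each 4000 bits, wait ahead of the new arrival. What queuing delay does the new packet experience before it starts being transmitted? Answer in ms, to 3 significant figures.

Each queued packet: L/R = 4000/29000000 = 0.137931 ms.
18 queued → 2.48276 ms.
Plus remaining 59000 bits of current packet: 2.03448 ms.
Queuing delay = 4.52 ms.

4.52 ms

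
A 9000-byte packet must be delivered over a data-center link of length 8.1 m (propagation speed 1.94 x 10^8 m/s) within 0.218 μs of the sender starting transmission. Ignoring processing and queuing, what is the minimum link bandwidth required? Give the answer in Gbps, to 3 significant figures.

409 Gbps

L = 72000 bits.
Propagation delay = 8.1 / 194000000 = 0.0417526 μs.
Transmission budget = 0.218 − 0.0417526 = 0.176247 μs.
R ≥ L / t_tx = 72000 bits / 1.76247e-07 s = 409 Gbps.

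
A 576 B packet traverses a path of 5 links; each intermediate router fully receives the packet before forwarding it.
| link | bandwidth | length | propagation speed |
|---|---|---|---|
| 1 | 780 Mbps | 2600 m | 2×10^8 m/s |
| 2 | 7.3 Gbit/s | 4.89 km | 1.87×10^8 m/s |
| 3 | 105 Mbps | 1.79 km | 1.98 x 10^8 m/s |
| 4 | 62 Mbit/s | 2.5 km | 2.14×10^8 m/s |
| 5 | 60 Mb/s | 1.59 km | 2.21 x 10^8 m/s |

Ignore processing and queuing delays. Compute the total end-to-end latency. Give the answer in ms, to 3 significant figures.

L = 576 × 8 = 4608 bits.
Transmission delays (L/R per hop): 0.00590769, 0.000631233, 0.0438857, 0.0743226, 0.0768 ms; sum = 0.201547 ms.
Propagation delays (d/s per hop): 0.013, 0.0261497, 0.0090404, 0.0116822, 0.00719457 ms; sum = 0.0670669 ms.
End-to-end = 0.269 ms.

0.269 ms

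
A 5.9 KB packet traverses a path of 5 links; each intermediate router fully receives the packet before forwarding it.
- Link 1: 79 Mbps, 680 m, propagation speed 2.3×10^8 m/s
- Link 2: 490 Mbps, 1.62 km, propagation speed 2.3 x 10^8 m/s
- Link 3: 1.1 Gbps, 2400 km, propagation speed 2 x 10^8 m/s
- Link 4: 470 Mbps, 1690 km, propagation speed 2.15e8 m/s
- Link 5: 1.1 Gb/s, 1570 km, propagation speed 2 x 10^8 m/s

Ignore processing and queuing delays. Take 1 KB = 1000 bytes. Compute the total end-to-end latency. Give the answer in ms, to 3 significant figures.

L = 47200 bits.
Transmission delays (L/R per hop): 0.597468, 0.0963265, 0.0429091, 0.100426, 0.0429091 ms; sum = 0.880039 ms.
Propagation delays (d/s per hop): 0.00295652, 0.00704348, 12, 7.86047, 7.85 ms; sum = 27.7205 ms.
End-to-end = 28.6 ms.

28.6 ms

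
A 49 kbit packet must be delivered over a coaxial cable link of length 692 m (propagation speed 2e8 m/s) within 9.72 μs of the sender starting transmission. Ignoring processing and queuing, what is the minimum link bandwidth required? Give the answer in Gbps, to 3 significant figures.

7.83 Gbps

Propagation delay = 692 / 200000000 = 3.46 μs.
Transmission budget = 9.72 − 3.46 = 6.26 μs.
R ≥ L / t_tx = 49000 bits / 6.26e-06 s = 7.83 Gbps.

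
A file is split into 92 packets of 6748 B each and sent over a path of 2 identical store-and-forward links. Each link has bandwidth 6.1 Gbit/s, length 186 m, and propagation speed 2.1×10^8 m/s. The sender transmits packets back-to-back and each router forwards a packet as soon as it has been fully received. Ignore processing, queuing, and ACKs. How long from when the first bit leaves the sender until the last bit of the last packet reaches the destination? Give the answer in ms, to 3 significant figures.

0.825 ms

Per-hop transmission t_tx = L/R = 53984/6100000000 = 0.00884984 ms.
Per-hop propagation t_prop = 186/210000000 = 0.000885714 ms.
Pipeline fill: first packet needs 2·t_tx to clear all hops; remaining 91 packets each add one t_tx.
Total = (2+92-1)·t_tx + 2·t_prop = 93·0.00884984 + 2·0.000885714 = 0.825 ms.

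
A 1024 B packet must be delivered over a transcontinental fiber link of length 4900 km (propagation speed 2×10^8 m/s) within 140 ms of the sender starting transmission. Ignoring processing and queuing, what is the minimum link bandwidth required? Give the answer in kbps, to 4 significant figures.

70.93 kbps

L = 8192 bits.
Propagation delay = 4900000 / 200000000 = 24.5 ms.
Transmission budget = 140 − 24.5 = 115.5 ms.
R ≥ L / t_tx = 8192 bits / 0.1155 s = 70.93 kbps.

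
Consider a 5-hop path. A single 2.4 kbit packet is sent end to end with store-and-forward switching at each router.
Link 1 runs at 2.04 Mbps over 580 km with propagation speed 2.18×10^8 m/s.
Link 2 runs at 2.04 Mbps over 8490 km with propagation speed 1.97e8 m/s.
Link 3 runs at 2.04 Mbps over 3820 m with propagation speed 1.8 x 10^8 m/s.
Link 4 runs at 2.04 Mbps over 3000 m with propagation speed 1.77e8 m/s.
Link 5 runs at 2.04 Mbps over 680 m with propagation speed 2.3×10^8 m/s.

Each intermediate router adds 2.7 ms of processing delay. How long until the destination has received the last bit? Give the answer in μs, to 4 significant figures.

62480 μs

L = 2400 bits.
Transmission delay per hop = L/R = 2400/2040000 = 1176.47 μs; 5 hops → 5882.35 μs.
Propagation delays (d/s per hop): 2660.55, 43096.4, 21.2222, 16.9492, 2.95652 μs; sum = 45798.1 μs.
Processing at 4 router(s): 4 × 2.7 ms = 10800 μs.
End-to-end = 62480 μs.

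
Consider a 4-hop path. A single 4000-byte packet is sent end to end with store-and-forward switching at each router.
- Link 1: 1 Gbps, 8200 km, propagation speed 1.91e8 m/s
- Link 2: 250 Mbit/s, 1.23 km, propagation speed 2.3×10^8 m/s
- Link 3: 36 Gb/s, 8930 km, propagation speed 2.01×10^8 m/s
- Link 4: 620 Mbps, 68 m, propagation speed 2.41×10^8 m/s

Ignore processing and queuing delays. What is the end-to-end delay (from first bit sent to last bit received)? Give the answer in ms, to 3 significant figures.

87.6 ms

L = 4000 × 8 = 32000 bits.
Transmission delays (L/R per hop): 0.032, 0.128, 0.000888889, 0.0516129 ms; sum = 0.212502 ms.
Propagation delays (d/s per hop): 42.9319, 0.00534783, 44.4279, 0.000282158 ms; sum = 87.3654 ms.
End-to-end = 87.6 ms.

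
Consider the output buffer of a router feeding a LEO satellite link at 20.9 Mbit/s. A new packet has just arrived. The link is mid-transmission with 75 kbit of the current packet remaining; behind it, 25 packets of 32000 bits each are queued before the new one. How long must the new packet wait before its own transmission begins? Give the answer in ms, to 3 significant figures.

Each queued packet: L/R = 32000/20900000 = 1.5311 ms.
25 queued → 38.2775 ms.
Plus remaining 75000 bits of current packet: 3.58852 ms.
Queuing delay = 41.9 ms.

41.9 ms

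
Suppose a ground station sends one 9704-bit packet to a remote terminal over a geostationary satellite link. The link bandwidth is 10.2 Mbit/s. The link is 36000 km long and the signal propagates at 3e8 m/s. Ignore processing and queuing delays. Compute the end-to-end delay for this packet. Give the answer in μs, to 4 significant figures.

121000 μs

Transmission delay = L/R = 9704 / 10200000 = 951.373 μs.
Propagation delay = d/s = 36000000 m / 300000000 m/s = 120000 μs.
Total = 121000 μs.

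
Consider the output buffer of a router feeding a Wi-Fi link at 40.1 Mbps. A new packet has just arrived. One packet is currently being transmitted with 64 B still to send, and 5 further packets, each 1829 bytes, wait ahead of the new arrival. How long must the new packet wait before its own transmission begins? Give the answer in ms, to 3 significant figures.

1.84 ms

Each queued packet: L/R = 14632/40100000 = 0.364888 ms.
5 queued → 1.82444 ms.
Plus remaining 512 bits of current packet: 0.0127681 ms.
Queuing delay = 1.84 ms.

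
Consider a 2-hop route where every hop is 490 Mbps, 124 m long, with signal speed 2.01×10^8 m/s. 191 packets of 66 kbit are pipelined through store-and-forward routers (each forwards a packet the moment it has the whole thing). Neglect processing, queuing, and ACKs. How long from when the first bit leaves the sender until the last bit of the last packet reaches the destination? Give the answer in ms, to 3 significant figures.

Per-hop transmission t_tx = L/R = 66000/490000000 = 0.134694 ms.
Per-hop propagation t_prop = 124/2.01e+08 = 0.000616915 ms.
Pipeline fill: first packet needs 2·t_tx to clear all hops; remaining 190 packets each add one t_tx.
Total = (2+191-1)·t_tx + 2·t_prop = 192·0.134694 + 2·0.000616915 = 25.9 ms.

25.9 ms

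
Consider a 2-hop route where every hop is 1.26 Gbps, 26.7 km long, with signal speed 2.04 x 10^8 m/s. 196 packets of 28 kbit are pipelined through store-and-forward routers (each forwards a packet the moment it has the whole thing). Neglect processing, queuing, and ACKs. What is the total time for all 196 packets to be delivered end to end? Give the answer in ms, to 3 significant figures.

Per-hop transmission t_tx = L/R = 28000/1260000000 = 0.0222222 ms.
Per-hop propagation t_prop = 26700/204000000 = 0.130882 ms.
Pipeline fill: first packet needs 2·t_tx to clear all hops; remaining 195 packets each add one t_tx.
Total = (2+196-1)·t_tx + 2·t_prop = 197·0.0222222 + 2·0.130882 = 4.64 ms.

4.64 ms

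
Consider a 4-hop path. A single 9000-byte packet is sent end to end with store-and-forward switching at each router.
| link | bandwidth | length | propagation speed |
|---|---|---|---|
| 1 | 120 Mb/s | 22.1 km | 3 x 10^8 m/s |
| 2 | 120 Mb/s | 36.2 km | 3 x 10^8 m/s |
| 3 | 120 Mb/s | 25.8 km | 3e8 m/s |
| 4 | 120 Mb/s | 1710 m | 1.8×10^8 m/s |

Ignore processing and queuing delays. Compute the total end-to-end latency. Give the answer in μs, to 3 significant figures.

2690 μs

L = 9000 × 8 = 72000 bits.
Transmission delay per hop = L/R = 72000/120000000 = 600 μs; 4 hops → 2400 μs.
Propagation delays (d/s per hop): 73.6667, 120.667, 86, 9.5 μs; sum = 289.833 μs.
End-to-end = 2690 μs.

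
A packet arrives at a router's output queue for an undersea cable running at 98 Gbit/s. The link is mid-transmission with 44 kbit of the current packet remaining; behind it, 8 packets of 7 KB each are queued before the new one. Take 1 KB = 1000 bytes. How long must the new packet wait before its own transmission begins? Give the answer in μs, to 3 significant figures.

5.02 μs

Each queued packet: L/R = 56000/98000000000 = 0.571429 μs.
8 queued → 4.57143 μs.
Plus remaining 44000 bits of current packet: 0.44898 μs.
Queuing delay = 5.02 μs.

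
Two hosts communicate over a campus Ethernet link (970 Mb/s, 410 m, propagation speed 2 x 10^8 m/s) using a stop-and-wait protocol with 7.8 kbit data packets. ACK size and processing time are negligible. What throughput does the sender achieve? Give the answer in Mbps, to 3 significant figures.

t_tx = L/R = 7800/970000000 = 8.04124e-06 s.
t_prop = 410/200000000 = 2.05e-06 s; RTT = 4.1e-06 s.
Cycle = t_tx + RTT = 1.21412e-05 s.
Throughput = L / cycle = 7800 / 1.21412e-05 = 642 Mbps.

642 Mbps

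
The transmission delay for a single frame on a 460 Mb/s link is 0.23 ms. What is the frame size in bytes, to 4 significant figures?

13230 bytes

L = R × t_tx = 460000000 b/s × 0.00023 s = 105800 bits.
In bytes: 105800 / 8 = 13230 bytes.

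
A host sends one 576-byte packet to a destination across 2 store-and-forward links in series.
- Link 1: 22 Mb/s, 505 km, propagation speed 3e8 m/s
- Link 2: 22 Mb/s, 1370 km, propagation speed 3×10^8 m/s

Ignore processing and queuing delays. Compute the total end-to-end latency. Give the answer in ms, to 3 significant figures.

L = 576 × 8 = 4608 bits.
Transmission delay per hop = L/R = 4608/22000000 = 0.209455 ms; 2 hops → 0.418909 ms.
Propagation delays (d/s per hop): 1.68333, 4.56667 ms; sum = 6.25 ms.
End-to-end = 6.67 ms.

6.67 ms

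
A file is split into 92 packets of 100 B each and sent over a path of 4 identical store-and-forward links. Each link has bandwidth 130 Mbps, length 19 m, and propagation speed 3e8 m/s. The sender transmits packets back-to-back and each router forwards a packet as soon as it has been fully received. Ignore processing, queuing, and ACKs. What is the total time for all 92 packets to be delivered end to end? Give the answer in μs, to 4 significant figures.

Per-hop transmission t_tx = L/R = 800/130000000 = 6.15385 μs.
Per-hop propagation t_prop = 19/300000000 = 0.0633333 μs.
Pipeline fill: first packet needs 4·t_tx to clear all hops; remaining 91 packets each add one t_tx.
Total = (4+92-1)·t_tx + 4·t_prop = 95·6.15385 + 4·0.0633333 = 584.9 μs.

584.9 μs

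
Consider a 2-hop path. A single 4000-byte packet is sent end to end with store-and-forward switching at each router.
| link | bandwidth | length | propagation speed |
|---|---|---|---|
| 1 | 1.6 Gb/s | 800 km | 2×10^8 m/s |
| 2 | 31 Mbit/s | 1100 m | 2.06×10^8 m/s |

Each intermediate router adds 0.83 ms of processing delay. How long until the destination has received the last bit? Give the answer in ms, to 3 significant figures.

5.89 ms

L = 4000 × 8 = 32000 bits.
Transmission delays (L/R per hop): 0.02, 1.03226 ms; sum = 1.05226 ms.
Propagation delays (d/s per hop): 4, 0.00533981 ms; sum = 4.00534 ms.
Processing at 1 router(s): 1 × 0.83 ms = 0.83 ms.
End-to-end = 5.89 ms.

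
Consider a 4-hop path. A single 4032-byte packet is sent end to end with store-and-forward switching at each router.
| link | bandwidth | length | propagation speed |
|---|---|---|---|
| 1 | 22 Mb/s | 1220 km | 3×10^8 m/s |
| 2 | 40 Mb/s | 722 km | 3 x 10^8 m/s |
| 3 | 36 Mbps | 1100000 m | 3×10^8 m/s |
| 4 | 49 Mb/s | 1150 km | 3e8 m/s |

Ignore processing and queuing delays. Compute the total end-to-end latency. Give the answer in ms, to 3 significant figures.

L = 4032 × 8 = 32256 bits.
Transmission delays (L/R per hop): 1.46618, 0.8064, 0.896, 0.658286 ms; sum = 3.82687 ms.
Propagation delays (d/s per hop): 4.06667, 2.40667, 3.66667, 3.83333 ms; sum = 13.9733 ms.
End-to-end = 17.8 ms.

17.8 ms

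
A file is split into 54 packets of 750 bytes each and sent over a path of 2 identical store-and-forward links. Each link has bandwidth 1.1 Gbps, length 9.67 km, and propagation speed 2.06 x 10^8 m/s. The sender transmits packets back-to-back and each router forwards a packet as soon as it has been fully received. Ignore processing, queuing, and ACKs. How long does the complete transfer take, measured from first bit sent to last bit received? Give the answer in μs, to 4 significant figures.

Per-hop transmission t_tx = L/R = 6000/1100000000 = 5.45455 μs.
Per-hop propagation t_prop = 9670/206000000 = 46.9417 μs.
Pipeline fill: first packet needs 2·t_tx to clear all hops; remaining 53 packets each add one t_tx.
Total = (2+54-1)·t_tx + 2·t_prop = 55·5.45455 + 2·46.9417 = 393.9 μs.

393.9 μs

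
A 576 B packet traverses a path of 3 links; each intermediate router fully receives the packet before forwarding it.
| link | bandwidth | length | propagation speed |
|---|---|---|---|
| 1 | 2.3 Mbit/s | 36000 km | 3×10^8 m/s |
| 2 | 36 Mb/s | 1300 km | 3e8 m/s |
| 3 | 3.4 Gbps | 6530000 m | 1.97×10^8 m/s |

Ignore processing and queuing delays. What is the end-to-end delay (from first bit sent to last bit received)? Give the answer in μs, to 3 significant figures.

L = 576 × 8 = 4608 bits.
Transmission delays (L/R per hop): 2003.48, 128, 1.35529 μs; sum = 2132.83 μs.
Propagation delays (d/s per hop): 120000, 4333.33, 33147.2 μs; sum = 157481 μs.
End-to-end = 160000 μs.

160000 μs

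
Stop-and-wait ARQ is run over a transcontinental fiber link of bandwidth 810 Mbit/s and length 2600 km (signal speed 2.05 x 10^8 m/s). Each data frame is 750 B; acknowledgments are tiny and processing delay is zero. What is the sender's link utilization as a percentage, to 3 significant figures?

0.0292 %

t_tx = L/R = 6000/810000000 = 7.40741e-06 s.
t_prop = 2600000/2.05e+08 = 0.0126829 s; RTT = 0.0253659 s.
Cycle = t_tx + RTT = 0.0253733 s.
Utilization = t_tx / cycle = 7.40741e-06/0.0253733 = 0.0292 %.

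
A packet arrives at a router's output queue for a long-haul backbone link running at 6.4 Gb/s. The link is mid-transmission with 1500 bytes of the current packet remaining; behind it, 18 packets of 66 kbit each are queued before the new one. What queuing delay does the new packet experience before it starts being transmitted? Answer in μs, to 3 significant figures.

188 μs

Each queued packet: L/R = 66000/6400000000 = 10.3125 μs.
18 queued → 185.625 μs.
Plus remaining 12000 bits of current packet: 1.875 μs.
Queuing delay = 188 μs.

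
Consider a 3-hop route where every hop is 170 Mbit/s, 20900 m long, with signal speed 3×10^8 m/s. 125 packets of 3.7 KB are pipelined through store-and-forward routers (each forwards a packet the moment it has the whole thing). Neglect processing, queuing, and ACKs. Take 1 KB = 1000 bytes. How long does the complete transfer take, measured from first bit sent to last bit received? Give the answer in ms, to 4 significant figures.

22.32 ms

Per-hop transmission t_tx = L/R = 29600/170000000 = 0.174118 ms.
Per-hop propagation t_prop = 20900/300000000 = 0.0696667 ms.
Pipeline fill: first packet needs 3·t_tx to clear all hops; remaining 124 packets each add one t_tx.
Total = (3+125-1)·t_tx + 3·t_prop = 127·0.174118 + 3·0.0696667 = 22.32 ms.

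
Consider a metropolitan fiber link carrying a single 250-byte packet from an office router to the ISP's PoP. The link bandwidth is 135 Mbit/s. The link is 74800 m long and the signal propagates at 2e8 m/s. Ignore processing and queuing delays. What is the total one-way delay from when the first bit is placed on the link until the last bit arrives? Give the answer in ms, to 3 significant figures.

0.389 ms

L = 250 × 8 = 2000 bits.
Transmission delay = L/R = 2000 / 135000000 = 0.0148148 ms.
Propagation delay = d/s = 74800 m / 200000000 m/s = 0.374 ms.
Total = 0.389 ms.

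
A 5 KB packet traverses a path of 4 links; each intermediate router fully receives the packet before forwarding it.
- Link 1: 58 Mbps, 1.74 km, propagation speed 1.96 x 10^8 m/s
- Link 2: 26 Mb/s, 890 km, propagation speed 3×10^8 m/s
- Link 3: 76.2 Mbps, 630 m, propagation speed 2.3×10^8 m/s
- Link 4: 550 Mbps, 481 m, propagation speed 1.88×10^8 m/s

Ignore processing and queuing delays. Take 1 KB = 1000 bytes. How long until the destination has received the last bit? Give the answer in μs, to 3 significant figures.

5810 μs

L = 40000 bits.
Transmission delays (L/R per hop): 689.655, 1538.46, 524.934, 72.7273 μs; sum = 2825.78 μs.
Propagation delays (d/s per hop): 8.87755, 2966.67, 2.73913, 2.55851 μs; sum = 2980.84 μs.
End-to-end = 5810 μs.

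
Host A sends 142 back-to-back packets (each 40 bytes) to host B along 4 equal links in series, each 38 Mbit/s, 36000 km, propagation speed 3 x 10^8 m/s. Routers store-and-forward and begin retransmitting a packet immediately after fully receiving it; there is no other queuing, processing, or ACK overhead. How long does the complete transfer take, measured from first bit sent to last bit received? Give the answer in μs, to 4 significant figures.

481200 μs

Per-hop transmission t_tx = L/R = 320/38000000 = 8.42105 μs.
Per-hop propagation t_prop = 36000000/300000000 = 120000 μs.
Pipeline fill: first packet needs 4·t_tx to clear all hops; remaining 141 packets each add one t_tx.
Total = (4+142-1)·t_tx + 4·t_prop = 145·8.42105 + 4·120000 = 481200 μs.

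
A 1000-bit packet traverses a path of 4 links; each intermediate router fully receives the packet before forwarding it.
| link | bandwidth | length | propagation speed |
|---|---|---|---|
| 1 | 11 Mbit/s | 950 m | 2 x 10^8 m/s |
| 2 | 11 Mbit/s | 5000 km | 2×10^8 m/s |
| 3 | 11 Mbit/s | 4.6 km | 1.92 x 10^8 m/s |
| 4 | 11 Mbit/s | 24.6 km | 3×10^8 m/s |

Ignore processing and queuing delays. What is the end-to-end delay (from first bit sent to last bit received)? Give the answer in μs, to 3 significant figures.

Transmission delay per hop = L/R = 1000/11000000 = 90.9091 μs; 4 hops → 363.636 μs.
Propagation delays (d/s per hop): 4.75, 25000, 23.9583, 82 μs; sum = 25110.7 μs.
End-to-end = 25500 μs.

25500 μs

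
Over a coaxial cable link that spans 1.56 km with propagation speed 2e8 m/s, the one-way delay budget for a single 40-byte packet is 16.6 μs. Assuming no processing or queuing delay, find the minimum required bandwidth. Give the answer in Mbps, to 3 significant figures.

L = 320 bits.
Propagation delay = 1560 / 200000000 = 7.8 μs.
Transmission budget = 16.6 − 7.8 = 8.8 μs.
R ≥ L / t_tx = 320 bits / 8.8e-06 s = 36.4 Mbps.

36.4 Mbps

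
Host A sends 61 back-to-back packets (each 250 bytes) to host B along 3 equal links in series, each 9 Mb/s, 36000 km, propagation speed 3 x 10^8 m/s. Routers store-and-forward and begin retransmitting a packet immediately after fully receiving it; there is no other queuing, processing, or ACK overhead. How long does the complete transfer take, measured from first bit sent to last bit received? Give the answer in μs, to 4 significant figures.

Per-hop transmission t_tx = L/R = 2000/9000000 = 222.222 μs.
Per-hop propagation t_prop = 36000000/300000000 = 120000 μs.
Pipeline fill: first packet needs 3·t_tx to clear all hops; remaining 60 packets each add one t_tx.
Total = (3+61-1)·t_tx + 3·t_prop = 63·222.222 + 3·120000 = 374000 μs.

374000 μs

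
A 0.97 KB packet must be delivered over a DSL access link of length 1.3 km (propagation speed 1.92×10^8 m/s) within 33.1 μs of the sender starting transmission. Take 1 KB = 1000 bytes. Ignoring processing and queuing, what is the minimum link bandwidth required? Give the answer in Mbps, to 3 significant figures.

295 Mbps

L = 7760 bits.
Propagation delay = 1300 / 192000000 = 6.77083 μs.
Transmission budget = 33.1 − 6.77083 = 26.3292 μs.
R ≥ L / t_tx = 7760 bits / 2.63292e-05 s = 295 Mbps.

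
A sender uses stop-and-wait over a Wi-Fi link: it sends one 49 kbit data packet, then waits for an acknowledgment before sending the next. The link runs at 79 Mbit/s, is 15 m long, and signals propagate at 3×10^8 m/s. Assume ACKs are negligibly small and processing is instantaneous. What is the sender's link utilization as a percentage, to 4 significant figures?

t_tx = L/R = 49000/79000000 = 0.000620253 s.
t_prop = 15/300000000 = 5e-08 s; RTT = 1e-07 s.
Cycle = t_tx + RTT = 0.000620353 s.
Utilization = t_tx / cycle = 0.000620253/0.000620353 = 99.98 %.

99.98 %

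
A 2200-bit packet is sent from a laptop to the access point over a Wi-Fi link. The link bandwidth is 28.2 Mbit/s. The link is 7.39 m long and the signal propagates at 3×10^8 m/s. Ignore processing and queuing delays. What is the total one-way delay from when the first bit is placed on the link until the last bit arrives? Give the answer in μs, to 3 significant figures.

78.0 μs

Transmission delay = L/R = 2200 / 28200000 = 78.0142 μs.
Propagation delay = d/s = 7.39 m / 300000000 m/s = 0.0246333 μs.
Total = 78.0 μs.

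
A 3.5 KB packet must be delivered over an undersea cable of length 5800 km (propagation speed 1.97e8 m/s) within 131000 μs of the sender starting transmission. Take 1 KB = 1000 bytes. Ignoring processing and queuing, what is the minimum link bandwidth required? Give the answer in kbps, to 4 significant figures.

L = 28000 bits.
Propagation delay = 5800000 / 197000000 = 29441.6 μs.
Transmission budget = 131000 − 29441.6 = 101558 μs.
R ≥ L / t_tx = 28000 bits / 0.101558 s = 275.7 kbps.

275.7 kbps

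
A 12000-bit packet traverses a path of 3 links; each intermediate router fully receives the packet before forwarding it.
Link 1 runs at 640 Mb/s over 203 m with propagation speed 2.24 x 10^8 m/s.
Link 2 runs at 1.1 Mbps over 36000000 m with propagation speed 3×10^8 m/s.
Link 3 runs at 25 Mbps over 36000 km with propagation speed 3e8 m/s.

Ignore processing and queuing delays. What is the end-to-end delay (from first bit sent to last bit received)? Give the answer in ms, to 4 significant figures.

251.4 ms

Transmission delays (L/R per hop): 0.01875, 10.9091, 0.48 ms; sum = 11.4078 ms.
Propagation delays (d/s per hop): 0.00090625, 120, 120 ms; sum = 240.001 ms.
End-to-end = 251.4 ms.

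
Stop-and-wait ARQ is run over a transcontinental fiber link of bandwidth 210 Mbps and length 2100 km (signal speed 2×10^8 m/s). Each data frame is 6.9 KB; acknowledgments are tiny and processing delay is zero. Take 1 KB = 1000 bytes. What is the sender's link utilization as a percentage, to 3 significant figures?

1.24 %

t_tx = L/R = 55200/210000000 = 0.000262857 s.
t_prop = 2100000/200000000 = 0.0105 s; RTT = 0.021 s.
Cycle = t_tx + RTT = 0.0212629 s.
Utilization = t_tx / cycle = 0.000262857/0.0212629 = 1.24 %.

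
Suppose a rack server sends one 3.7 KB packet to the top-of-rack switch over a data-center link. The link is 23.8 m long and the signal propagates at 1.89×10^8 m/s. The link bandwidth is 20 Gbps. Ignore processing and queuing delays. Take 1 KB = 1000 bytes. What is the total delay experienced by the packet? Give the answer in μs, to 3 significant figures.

L = 29600 bits.
Transmission delay = L/R = 29600 / 20000000000 = 1.48 μs.
Propagation delay = d/s = 23.8 m / 189000000 m/s = 0.125926 μs.
Total = 1.61 μs.

1.61 μs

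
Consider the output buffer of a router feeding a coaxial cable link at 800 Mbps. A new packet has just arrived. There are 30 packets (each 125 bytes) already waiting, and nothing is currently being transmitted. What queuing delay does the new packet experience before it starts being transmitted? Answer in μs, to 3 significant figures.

Each queued packet: L/R = 1000/800000000 = 1.25 μs.
30 queued → 37.5 μs.
Queuing delay = 37.5 μs.

37.5 μs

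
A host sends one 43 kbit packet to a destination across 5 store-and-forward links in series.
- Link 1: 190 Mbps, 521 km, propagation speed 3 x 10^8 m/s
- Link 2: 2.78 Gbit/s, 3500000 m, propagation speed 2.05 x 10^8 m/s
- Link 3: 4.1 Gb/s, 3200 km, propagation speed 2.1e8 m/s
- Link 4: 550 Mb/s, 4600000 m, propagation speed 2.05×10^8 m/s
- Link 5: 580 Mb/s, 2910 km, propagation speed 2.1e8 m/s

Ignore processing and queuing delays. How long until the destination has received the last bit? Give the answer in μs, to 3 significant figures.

70700 μs

L = 43000 bits.
Transmission delays (L/R per hop): 226.316, 15.4676, 10.4878, 78.1818, 74.1379 μs; sum = 404.591 μs.
Propagation delays (d/s per hop): 1736.67, 17073.2, 15238.1, 22439, 13857.1 μs; sum = 70344.1 μs.
End-to-end = 70700 μs.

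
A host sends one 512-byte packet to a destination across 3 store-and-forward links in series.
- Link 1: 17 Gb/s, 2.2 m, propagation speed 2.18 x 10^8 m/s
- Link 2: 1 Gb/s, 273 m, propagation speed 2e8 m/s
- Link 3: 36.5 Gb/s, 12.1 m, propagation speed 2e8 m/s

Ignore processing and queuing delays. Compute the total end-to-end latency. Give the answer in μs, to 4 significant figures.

L = 512 × 8 = 4096 bits.
Transmission delays (L/R per hop): 0.240941, 4.096, 0.112219 μs; sum = 4.44916 μs.
Propagation delays (d/s per hop): 0.0100917, 1.365, 0.0605 μs; sum = 1.43559 μs.
End-to-end = 5.885 μs.

5.885 μs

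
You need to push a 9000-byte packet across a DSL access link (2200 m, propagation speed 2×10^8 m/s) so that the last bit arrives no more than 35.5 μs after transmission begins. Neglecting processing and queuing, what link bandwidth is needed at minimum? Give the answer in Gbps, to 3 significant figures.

L = 72000 bits.
Propagation delay = 2200 / 200000000 = 11 μs.
Transmission budget = 35.5 − 11 = 24.5 μs.
R ≥ L / t_tx = 72000 bits / 2.45e-05 s = 2.94 Gbps.

2.94 Gbps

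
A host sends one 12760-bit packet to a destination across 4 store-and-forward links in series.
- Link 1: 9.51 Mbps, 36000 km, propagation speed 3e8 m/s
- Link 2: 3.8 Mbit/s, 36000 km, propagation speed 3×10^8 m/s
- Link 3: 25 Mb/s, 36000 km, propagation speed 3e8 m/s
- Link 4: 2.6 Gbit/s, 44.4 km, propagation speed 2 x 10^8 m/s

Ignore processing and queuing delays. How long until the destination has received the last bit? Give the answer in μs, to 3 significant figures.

Transmission delays (L/R per hop): 1341.75, 3357.89, 510.4, 4.90769 μs; sum = 5214.95 μs.
Propagation delays (d/s per hop): 120000, 120000, 120000, 222 μs; sum = 360222 μs.
End-to-end = 365000 μs.

365000 μs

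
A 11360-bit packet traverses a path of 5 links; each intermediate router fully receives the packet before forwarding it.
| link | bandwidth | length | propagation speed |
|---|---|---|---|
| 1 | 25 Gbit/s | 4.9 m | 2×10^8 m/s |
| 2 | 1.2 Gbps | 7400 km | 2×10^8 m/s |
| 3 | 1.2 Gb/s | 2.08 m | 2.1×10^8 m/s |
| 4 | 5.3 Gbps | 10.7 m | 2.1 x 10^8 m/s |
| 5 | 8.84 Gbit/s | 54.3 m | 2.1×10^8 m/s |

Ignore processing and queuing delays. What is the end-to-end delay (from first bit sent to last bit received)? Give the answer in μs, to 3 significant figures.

37000 μs

Transmission delays (L/R per hop): 0.4544, 9.46667, 9.46667, 2.1434, 1.28507 μs; sum = 22.8162 μs.
Propagation delays (d/s per hop): 0.0245, 37000, 0.00990476, 0.0509524, 0.258571 μs; sum = 37000.3 μs.
End-to-end = 37000 μs.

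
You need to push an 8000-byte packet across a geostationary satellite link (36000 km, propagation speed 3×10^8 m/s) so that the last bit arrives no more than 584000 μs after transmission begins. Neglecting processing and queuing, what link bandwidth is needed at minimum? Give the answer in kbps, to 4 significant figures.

L = 64000 bits.
Propagation delay = 36000000 / 300000000 = 120000 μs.
Transmission budget = 584000 − 120000 = 464000 μs.
R ≥ L / t_tx = 64000 bits / 0.464 s = 137.9 kbps.

137.9 kbps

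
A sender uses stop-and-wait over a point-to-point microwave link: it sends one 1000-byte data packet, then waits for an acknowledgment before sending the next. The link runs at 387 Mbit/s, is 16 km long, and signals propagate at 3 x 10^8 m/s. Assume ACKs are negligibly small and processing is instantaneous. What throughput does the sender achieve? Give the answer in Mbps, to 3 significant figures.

t_tx = L/R = 8000/387000000 = 2.06718e-05 s.
t_prop = 16000/300000000 = 5.33333e-05 s; RTT = 0.000106667 s.
Cycle = t_tx + RTT = 0.000127339 s.
Throughput = L / cycle = 8000 / 0.000127339 = 62.8 Mbps.

62.8 Mbps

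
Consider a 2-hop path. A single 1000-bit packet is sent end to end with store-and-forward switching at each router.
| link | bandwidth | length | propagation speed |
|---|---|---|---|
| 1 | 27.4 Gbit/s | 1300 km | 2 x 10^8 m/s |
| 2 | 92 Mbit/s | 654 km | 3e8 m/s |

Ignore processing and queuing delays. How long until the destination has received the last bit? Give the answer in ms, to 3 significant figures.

8.69 ms

Transmission delays (L/R per hop): 3.64964e-05, 0.0108696 ms; sum = 0.0109061 ms.
Propagation delays (d/s per hop): 6.5, 2.18 ms; sum = 8.68 ms.
End-to-end = 8.69 ms.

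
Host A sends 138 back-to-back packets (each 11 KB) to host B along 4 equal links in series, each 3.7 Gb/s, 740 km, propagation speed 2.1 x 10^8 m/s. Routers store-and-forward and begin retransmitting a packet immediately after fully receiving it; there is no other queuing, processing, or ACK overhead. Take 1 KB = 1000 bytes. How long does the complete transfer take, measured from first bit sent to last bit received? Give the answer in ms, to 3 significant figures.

17.4 ms

Per-hop transmission t_tx = L/R = 88000/3700000000 = 0.0237838 ms.
Per-hop propagation t_prop = 740000/210000000 = 3.52381 ms.
Pipeline fill: first packet needs 4·t_tx to clear all hops; remaining 137 packets each add one t_tx.
Total = (4+138-1)·t_tx + 4·t_prop = 141·0.0237838 + 4·3.52381 = 17.4 ms.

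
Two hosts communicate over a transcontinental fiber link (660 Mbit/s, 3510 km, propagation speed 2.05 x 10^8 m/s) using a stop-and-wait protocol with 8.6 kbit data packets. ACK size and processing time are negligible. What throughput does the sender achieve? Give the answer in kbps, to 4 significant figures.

t_tx = L/R = 8600/660000000 = 1.30303e-05 s.
t_prop = 3510000/2.05e+08 = 0.017122 s; RTT = 0.0342439 s.
Cycle = t_tx + RTT = 0.0342569 s.
Throughput = L / cycle = 8600 / 0.0342569 = 251.0 kbps.

251.0 kbps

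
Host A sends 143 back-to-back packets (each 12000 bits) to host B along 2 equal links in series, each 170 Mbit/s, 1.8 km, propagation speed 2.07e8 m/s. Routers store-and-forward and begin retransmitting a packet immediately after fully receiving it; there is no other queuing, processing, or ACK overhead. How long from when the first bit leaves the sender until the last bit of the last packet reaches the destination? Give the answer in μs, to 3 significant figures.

10200 μs

Per-hop transmission t_tx = L/R = 12000/170000000 = 70.5882 μs.
Per-hop propagation t_prop = 1800/2.07e+08 = 8.69565 μs.
Pipeline fill: first packet needs 2·t_tx to clear all hops; remaining 142 packets each add one t_tx.
Total = (2+143-1)·t_tx + 2·t_prop = 144·70.5882 + 2·8.69565 = 10200 μs.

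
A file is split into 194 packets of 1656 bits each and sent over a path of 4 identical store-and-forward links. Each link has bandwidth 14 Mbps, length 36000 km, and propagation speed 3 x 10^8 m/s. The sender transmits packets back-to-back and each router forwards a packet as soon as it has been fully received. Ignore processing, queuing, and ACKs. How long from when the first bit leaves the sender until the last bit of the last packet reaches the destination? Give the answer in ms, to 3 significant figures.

Per-hop transmission t_tx = L/R = 1656/14000000 = 0.118286 ms.
Per-hop propagation t_prop = 36000000/300000000 = 120 ms.
Pipeline fill: first packet needs 4·t_tx to clear all hops; remaining 193 packets each add one t_tx.
Total = (4+194-1)·t_tx + 4·t_prop = 197·0.118286 + 4·120 = 503 ms.

503 ms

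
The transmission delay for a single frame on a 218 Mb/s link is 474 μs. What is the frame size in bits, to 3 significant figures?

L = R × t_tx = 218000000 b/s × 0.000474 s = 103332 bits.

103000 bits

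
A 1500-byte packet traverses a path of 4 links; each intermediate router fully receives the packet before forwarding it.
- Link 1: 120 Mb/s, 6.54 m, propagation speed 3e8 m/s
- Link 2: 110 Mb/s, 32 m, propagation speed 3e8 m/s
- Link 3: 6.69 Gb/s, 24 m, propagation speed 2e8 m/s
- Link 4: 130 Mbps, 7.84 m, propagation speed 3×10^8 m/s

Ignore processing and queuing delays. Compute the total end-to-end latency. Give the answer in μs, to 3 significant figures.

L = 1500 × 8 = 12000 bits.
Transmission delays (L/R per hop): 100, 109.091, 1.79372, 92.3077 μs; sum = 303.192 μs.
Propagation delays (d/s per hop): 0.0218, 0.106667, 0.12, 0.0261333 μs; sum = 0.2746 μs.
End-to-end = 303 μs.

303 μs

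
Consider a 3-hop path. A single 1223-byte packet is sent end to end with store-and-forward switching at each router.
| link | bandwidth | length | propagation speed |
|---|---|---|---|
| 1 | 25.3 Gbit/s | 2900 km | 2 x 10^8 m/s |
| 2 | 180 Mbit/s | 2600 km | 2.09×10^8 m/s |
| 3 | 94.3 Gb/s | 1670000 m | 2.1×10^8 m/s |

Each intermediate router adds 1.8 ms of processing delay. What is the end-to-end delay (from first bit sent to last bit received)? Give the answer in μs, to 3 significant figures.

L = 1223 × 8 = 9784 bits.
Transmission delays (L/R per hop): 0.386719, 54.3556, 0.103754 μs; sum = 54.846 μs.
Propagation delays (d/s per hop): 14500, 12440.2, 7952.38 μs; sum = 34892.6 μs.
Processing at 2 router(s): 2 × 1.8 ms = 3600 μs.
End-to-end = 38500 μs.

38500 μs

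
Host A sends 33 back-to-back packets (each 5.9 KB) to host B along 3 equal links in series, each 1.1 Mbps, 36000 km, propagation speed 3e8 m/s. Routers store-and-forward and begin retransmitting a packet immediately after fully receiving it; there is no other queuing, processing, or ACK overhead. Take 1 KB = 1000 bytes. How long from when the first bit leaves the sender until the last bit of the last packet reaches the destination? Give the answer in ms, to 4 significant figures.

Per-hop transmission t_tx = L/R = 47200/1100000 = 42.9091 ms.
Per-hop propagation t_prop = 36000000/300000000 = 120 ms.
Pipeline fill: first packet needs 3·t_tx to clear all hops; remaining 32 packets each add one t_tx.
Total = (3+33-1)·t_tx + 3·t_prop = 35·42.9091 + 3·120 = 1862 ms.

1862 ms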